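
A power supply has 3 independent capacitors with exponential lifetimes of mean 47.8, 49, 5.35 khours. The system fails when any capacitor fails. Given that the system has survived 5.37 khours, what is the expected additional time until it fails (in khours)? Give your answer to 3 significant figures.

4.38

First-failure rate Σλ = 1/47.8 + 1/49 + 1/5.35 = 0.228245.
By memorylessness the expected residual is 1/Σλ = 4.38127 khours, regardless of the 5.37 already elapsed.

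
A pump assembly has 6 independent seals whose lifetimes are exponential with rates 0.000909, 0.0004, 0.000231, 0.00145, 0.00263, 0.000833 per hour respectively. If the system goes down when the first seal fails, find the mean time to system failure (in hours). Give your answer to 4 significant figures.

155.0

The time to first failure is exponential with rate Σλ = 0.000909 + 0.0004 + 0.000231 + 0.00145 + 0.00263 + 0.000833 = 0.006453.
E[min] = 1/Σλ = 1/0.006453 = 154.967 hours.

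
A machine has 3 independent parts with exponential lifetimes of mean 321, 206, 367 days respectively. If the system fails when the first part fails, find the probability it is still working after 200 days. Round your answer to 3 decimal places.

0.118

The first failure time is exponential with rate Σλ_i = 1/321 + 1/206 + 1/367 = 0.0106944 per day.
P(min > 200) = e^(−0.0106944·200) = e^(−2.1389) ≈ 0.118.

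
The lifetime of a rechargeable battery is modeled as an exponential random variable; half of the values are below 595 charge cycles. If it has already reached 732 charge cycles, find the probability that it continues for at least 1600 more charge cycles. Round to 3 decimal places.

For an exponential, median = ln(2)/λ, so λ = ln 2 / 595 = 0.00116495 per charge cycle.
The exponential is memoryless, so the remaining time is again Exp(λ): the condition X > 732 is irrelevant.
P(X > 1600) = e^(−1.8639) ≈ 0.155.

0.155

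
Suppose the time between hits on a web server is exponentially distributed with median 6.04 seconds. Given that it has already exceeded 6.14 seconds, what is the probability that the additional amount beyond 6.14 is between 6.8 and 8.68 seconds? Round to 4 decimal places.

0.0889

For an exponential, median = ln(2)/λ, so λ = ln 2 / 6.04 = 0.114759 per second.
Memoryless: the residual past 6.14 is again Exp(λ).
P(6.8 < residual < 8.68) = e^(−λ·6.8) − e^(−λ·8.68) = 0.45824 − 0.36931 ≈ 0.0889.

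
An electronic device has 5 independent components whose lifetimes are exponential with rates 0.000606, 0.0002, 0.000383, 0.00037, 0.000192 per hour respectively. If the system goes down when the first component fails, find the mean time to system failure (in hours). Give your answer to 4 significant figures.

571.1

The time to first failure is exponential with rate Σλ = 0.000606 + 0.0002 + 0.000383 + 0.00037 + 0.000192 = 0.001751.
E[min] = 1/Σλ = 1/0.001751 = 571.102 hours.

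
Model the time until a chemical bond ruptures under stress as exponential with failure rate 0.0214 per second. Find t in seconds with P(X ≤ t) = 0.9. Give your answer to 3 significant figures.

108

Set 1 − e^(−λt) = 0.9, so t = −ln(0.1)/λ = 2.3026/0.0214 ≈ 107.597 seconds.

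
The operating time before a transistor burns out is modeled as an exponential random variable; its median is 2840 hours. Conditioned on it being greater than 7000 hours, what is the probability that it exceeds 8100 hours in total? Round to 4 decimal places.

For an exponential, median = ln(2)/λ, so λ = ln 2 / 2840 = 0.000244066 per hour.
P(X > s+t | X > s) = e^(−λ(s+t))/e^(−λs) = e^(−λt), independent of s = 7000.
P(X > 1100) = e^(−0.26847) ≈ 0.7645.

0.7645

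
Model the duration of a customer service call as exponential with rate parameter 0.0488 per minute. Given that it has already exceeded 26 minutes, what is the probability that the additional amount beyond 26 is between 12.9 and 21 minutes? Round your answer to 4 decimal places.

Memoryless: the residual past 26 is again Exp(λ).
P(12.9 < residual < 21) = e^(−λ·12.9) − e^(−λ·21) = 0.53285 − 0.35887 ≈ 0.1740.

0.1740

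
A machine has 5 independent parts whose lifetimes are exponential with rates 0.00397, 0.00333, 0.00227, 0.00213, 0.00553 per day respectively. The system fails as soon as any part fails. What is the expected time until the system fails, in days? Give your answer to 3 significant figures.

The time to first failure is exponential with rate Σλ = 0.00397 + 0.00333 + 0.00227 + 0.00213 + 0.00553 = 0.01723.
E[min] = 1/Σλ = 1/0.01723 = 58.0383 days.

58.0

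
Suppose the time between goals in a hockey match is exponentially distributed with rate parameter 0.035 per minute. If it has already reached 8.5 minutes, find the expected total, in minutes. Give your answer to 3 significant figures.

By memorylessness, E[X | X > 8.5] = 8.5 + 1/λ = 8.5 + 28.5714 = 37.0714 minutes.

37.1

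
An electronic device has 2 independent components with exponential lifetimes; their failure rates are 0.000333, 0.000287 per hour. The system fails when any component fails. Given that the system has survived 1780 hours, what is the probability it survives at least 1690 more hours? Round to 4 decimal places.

Time to first failure ~ Exp(Σλ) with Σλ = 0.00062.
By memorylessness, P(T > 1780+1690 | T > 1780) = P(T > 1690) = e^(−0.00062·1690) ≈ 0.3507.

0.3507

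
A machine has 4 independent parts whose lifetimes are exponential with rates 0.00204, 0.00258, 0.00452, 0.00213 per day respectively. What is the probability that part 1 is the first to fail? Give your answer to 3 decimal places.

0.181

The time to first failure is exponential with rate Σλ = 0.00204 + 0.00258 + 0.00452 + 0.00213 = 0.01127.
P(part 1 first) = λ_1/Σλ = 0.00204/0.01127 ≈ 0.181.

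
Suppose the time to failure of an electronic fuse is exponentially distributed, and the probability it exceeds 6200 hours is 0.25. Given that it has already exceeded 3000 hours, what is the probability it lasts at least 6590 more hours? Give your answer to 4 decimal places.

0.2291

From e^(−λ·6200) = 0.25, λ = −ln(0.25)/6200 = 0.000223596.
Memoryless: P(X > 3000+6590 | X > 3000) = P(X > 6590) = e^(−0.000223596·6590) ≈ 0.2291.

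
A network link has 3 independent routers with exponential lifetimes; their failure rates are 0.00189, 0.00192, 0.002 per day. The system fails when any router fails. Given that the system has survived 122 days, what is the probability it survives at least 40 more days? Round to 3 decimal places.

0.793

Time to first failure ~ Exp(Σλ) with Σλ = 0.00581.
By memorylessness, P(T > 122+40 | T > 122) = P(T > 40) = e^(−0.00581·40) ≈ 0.793.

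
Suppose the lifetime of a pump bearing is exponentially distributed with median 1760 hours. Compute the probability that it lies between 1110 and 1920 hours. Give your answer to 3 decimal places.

For an exponential, median = ln(2)/λ, so λ = ln 2 / 1760 = 0.000393834 per hour.
P(1110 < X < 1920) = e^(−λ·1110) − e^(−λ·1920) = 0.64587 − 0.46947 ≈ 0.176.

0.176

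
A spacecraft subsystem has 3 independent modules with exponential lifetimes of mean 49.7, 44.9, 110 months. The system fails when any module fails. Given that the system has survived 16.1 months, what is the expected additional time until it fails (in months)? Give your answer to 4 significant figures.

19.42

First-failure rate Σλ = 1/49.7 + 1/44.9 + 1/110 = 0.0514833.
By memorylessness the expected residual is 1/Σλ = 19.4238 months, regardless of the 16.1 already elapsed.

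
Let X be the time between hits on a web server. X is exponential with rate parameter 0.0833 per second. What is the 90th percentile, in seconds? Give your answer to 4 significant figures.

27.64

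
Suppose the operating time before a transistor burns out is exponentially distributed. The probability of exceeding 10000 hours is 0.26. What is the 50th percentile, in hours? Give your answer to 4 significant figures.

5146

e^(−λ·10000) = 0.26 ⇒ λ = −ln(0.26)/10000 = 0.000134707.
50th percentile: 1 − e^(−λt) = 0.5, t = −ln(0.5)/λ = 5145.58 hours.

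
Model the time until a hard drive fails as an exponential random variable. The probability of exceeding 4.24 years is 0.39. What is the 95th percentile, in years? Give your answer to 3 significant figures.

e^(−λ·4.24) = 0.39 ⇒ λ = −ln(0.39)/4.24 = 0.222077.
95th percentile: 1 − e^(−λt) = 0.95, t = −ln(0.05)/λ = 13.4896 years.

13.5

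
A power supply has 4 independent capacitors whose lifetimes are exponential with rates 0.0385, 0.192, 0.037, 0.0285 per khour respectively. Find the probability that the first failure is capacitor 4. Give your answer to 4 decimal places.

The time to first failure is exponential with rate Σλ = 0.0385 + 0.192 + 0.037 + 0.0285 = 0.296.
P(capacitor 4 first) = λ_4/Σλ = 0.0285/0.296 ≈ 0.0963.

0.0963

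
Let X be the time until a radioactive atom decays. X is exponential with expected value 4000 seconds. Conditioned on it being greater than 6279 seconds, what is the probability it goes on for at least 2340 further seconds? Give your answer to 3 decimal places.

0.557

The rate is λ = 1/4000 = 0.00025 per second.
P(X > s+t | X > s) = e^(−λ(s+t))/e^(−λs) = e^(−λt), independent of s = 6279.
P(X > 2340) = e^(−0.585) ≈ 0.557.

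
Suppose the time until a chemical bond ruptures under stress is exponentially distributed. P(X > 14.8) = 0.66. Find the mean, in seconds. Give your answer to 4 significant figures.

e^(−λ·14.8) = 0.66 ⇒ λ = −ln(0.66)/14.8 = 0.0280754.
Mean = 1/λ = 35.6184 seconds.

35.62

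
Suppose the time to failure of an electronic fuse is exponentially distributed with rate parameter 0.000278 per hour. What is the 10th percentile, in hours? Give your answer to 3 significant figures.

379

Set 1 − e^(−λt) = 0.1, so t = −ln(0.9)/λ = 0.10536/0.000278 ≈ 378.995 hours.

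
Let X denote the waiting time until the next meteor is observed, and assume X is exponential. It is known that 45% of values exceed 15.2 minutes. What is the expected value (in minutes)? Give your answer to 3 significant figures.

e^(−λ·15.2) = 0.45 ⇒ λ = −ln(0.45)/15.2 = 0.0525334.
Mean = 1/λ = 19.0355 minutes.

19.0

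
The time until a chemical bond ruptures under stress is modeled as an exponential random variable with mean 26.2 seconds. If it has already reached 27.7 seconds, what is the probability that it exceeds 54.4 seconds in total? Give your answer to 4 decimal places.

0.3609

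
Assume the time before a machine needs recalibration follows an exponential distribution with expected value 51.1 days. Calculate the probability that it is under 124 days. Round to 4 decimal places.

The rate is λ = 1/51.1 = 0.0195695 per day.
P(X ≤ 124) = 1 − e^(−λ·124) = 1 − e^(−2.4266) ≈ 0.9117.

0.9117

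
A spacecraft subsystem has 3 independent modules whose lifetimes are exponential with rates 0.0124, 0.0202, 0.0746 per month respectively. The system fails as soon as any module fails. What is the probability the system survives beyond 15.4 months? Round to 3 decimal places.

0.192

The time to first failure is exponential with rate Σλ = 0.0124 + 0.0202 + 0.0746 = 0.1072.
P(min > 15.4) = e^(−0.1072·15.4) = e^(−1.6509) ≈ 0.192.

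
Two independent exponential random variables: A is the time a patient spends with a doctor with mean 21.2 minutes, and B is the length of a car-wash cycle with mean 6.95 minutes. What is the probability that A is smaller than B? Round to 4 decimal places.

0.2469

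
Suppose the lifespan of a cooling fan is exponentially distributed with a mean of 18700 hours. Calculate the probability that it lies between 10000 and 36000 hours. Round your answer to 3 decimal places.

The rate is λ = 1/18700 = 0.0000534759 per hour.
P(10000 < X < 36000) = e^(−λ·10000) − e^(−λ·36000) = 0.58581 − 0.14586 ≈ 0.440.

0.440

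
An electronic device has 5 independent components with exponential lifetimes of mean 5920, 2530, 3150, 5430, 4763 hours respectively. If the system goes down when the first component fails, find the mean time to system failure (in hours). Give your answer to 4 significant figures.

783.9

The first failure time is exponential with rate Σλ_i = 1/5920 + 1/2530 + 1/3150 + 1/5430 + 1/4763 = 0.00127575 per hour.
E[min] = 1/Σλ = 1/0.00127575 = 783.853 hours.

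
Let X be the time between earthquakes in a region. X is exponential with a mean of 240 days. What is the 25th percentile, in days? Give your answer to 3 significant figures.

69.0

The rate is λ = 1/240 = 0.00416667 per day.
Set 1 − e^(−λt) = 0.25, so t = −ln(0.75)/λ = 0.28768/0.00416667 ≈ 69.0437 days.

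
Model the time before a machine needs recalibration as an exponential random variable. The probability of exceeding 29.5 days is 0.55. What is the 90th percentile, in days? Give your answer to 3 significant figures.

114

e^(−λ·29.5) = 0.55 ⇒ λ = −ln(0.55)/29.5 = 0.0202657.
90th percentile: 1 − e^(−λt) = 0.9, t = −ln(0.1)/λ = 113.62 days.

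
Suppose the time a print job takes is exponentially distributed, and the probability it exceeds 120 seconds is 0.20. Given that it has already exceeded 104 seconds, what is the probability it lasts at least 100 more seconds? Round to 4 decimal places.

0.2615

From e^(−λ·120) = 0.20, λ = −ln(0.20)/120 = 0.013412.
Memoryless: P(X > 104+100 | X > 104) = P(X > 100) = e^(−0.013412·100) ≈ 0.2615.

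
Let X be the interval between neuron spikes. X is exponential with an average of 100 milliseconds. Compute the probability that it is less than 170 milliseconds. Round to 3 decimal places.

0.817

The rate is λ = 1/100 = 0.01 per millisecond.
P(X ≤ 170) = 1 − e^(−λ·170) = 1 − e^(−1.7) ≈ 0.817.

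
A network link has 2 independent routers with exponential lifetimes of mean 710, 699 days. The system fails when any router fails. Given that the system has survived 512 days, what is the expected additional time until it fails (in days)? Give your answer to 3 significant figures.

352

First-failure rate Σλ = 1/710 + 1/699 = 0.00283907.
By memorylessness the expected residual is 1/Σλ = 352.229 days, regardless of the 512 already elapsed.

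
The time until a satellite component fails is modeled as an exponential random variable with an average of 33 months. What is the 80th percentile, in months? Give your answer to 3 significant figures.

53.1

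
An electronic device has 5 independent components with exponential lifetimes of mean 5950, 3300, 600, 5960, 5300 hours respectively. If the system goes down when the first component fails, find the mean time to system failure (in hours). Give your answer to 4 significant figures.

The first failure time is exponential with rate Σλ_i = 1/5950 + 1/3300 + 1/600 + 1/5960 + 1/5300 = 0.00249423 per hour.
E[min] = 1/Σλ = 1/0.00249423 = 400.926 hours.

400.9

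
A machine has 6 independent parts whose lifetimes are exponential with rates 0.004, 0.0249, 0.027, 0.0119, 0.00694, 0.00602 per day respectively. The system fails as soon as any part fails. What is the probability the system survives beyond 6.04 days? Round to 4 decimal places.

The time to first failure is exponential with rate Σλ = 0.004 + 0.0249 + 0.027 + 0.0119 + 0.00694 + 0.00602 = 0.08076.
P(min > 6.04) = e^(−0.08076·6.04) = e^(−0.48779) ≈ 0.6140.

0.6140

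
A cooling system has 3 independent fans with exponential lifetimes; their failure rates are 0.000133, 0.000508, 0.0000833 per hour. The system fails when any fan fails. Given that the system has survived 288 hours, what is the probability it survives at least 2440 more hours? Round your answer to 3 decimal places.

0.171

Time to first failure ~ Exp(Σλ) with Σλ = 0.0007243.
By memorylessness, P(T > 288+2440 | T > 288) = P(T > 2440) = e^(−0.0007243·2440) ≈ 0.171.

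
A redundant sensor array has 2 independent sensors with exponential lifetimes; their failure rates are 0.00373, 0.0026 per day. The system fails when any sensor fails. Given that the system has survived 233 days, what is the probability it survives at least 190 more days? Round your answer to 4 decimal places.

0.3004

Time to first failure ~ Exp(Σλ) with Σλ = 0.00633.
By memorylessness, P(T > 233+190 | T > 233) = P(T > 190) = e^(−0.00633·190) ≈ 0.3004.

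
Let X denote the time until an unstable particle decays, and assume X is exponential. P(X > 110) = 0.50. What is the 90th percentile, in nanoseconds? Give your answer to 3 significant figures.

e^(−λ·110) = 0.50 ⇒ λ = −ln(0.50)/110 = 0.00630134.
90th percentile: 1 − e^(−λt) = 0.9, t = −ln(0.1)/λ = 365.412 nanoseconds.

365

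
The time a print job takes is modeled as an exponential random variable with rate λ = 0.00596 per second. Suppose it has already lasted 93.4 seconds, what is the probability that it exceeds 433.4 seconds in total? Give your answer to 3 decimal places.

0.132

The exponential is memoryless, so the remaining time is again Exp(λ): the condition X > 93.4 is irrelevant.
P(X > 340) = e^(−2.0264) ≈ 0.132.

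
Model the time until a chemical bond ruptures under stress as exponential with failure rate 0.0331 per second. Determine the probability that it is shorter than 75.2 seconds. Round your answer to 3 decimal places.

0.917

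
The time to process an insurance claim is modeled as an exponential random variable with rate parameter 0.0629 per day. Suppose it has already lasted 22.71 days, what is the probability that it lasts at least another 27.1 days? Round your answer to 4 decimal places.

0.1818

P(X > s+t | X > s) = e^(−λ(s+t))/e^(−λs) = e^(−λt), independent of s = 22.71.
P(X > 27.1) = e^(−1.7046) ≈ 0.1818.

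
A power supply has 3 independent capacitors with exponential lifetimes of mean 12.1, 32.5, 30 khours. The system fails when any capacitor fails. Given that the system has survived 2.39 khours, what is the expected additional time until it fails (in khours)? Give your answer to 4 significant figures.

First-failure rate Σλ = 1/12.1 + 1/32.5 + 1/30 = 0.146747.
By memorylessness the expected residual is 1/Σλ = 6.81444 khours, regardless of the 2.39 already elapsed.

6.814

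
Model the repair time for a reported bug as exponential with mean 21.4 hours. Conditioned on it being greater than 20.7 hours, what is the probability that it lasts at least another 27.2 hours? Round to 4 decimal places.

0.2805

The rate is λ = 1/21.4 = 0.046729 per hour.
The exponential is memoryless, so the remaining time is again Exp(λ): the condition X > 20.7 is irrelevant.
P(X > 27.2) = e^(−1.271) ≈ 0.2805.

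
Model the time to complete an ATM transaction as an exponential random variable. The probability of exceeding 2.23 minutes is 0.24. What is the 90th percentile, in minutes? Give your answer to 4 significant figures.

e^(−λ·2.23) = 0.24 ⇒ λ = −ln(0.24)/2.23 = 0.639962.
90th percentile: 1 − e^(−λt) = 0.9, t = −ln(0.1)/λ = 3.598 minutes.

3.598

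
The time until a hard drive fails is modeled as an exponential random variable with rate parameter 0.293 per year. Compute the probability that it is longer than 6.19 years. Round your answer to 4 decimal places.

P(X > 6.19) = e^(−λ·6.19) = e^(−1.8137) ≈ 0.1631.

0.1631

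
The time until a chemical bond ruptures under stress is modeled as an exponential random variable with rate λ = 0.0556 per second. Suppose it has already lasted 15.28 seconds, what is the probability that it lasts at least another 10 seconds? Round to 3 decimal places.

0.573

P(X > s+t | X > s) = e^(−λ(s+t))/e^(−λs) = e^(−λt), independent of s = 15.28.
P(X > 10) = e^(−0.556) ≈ 0.573.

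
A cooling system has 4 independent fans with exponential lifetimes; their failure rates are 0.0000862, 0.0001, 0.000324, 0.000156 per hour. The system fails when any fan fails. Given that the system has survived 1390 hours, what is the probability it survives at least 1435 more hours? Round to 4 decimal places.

0.3844

Time to first failure ~ Exp(Σλ) with Σλ = 0.0006662.
By memorylessness, P(T > 1390+1435 | T > 1390) = P(T > 1435) = e^(−0.0006662·1435) ≈ 0.3844.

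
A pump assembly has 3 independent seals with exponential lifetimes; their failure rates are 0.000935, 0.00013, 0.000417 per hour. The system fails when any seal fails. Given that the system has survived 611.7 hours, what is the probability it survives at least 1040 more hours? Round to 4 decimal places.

Time to first failure ~ Exp(Σλ) with Σλ = 0.001482.
By memorylessness, P(T > 611.7+1040 | T > 611.7) = P(T > 1040) = e^(−0.001482·1040) ≈ 0.2141.

0.2141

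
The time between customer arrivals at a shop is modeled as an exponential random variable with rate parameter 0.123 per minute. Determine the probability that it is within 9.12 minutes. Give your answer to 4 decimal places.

0.6743

P(X ≤ 9.12) = 1 − e^(−λ·9.12) = 1 − e^(−1.1218) ≈ 0.6743.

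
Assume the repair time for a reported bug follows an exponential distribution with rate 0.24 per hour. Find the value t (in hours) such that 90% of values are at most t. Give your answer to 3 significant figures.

Set 1 − e^(−λt) = 0.9, so t = −ln(0.1)/λ = 2.3026/0.24 ≈ 9.5941 hours.

9.59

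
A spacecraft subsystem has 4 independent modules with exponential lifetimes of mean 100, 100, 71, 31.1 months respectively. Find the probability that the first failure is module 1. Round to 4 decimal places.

0.1510

Rates: λ_i = 1/mean_i → 0.01, 0.01, 0.0140845, 0.0321543; Σλ = 0.0662388.
P(module 1 first) = λ_1/Σλ = 0.01/0.0662388 ≈ 0.1510.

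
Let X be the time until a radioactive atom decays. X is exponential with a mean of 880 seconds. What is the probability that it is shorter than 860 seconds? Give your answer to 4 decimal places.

The rate is λ = 1/880 = 0.00113636 per second.
P(X ≤ 860) = 1 − e^(−λ·860) = 1 − e^(−0.97727) ≈ 0.6237.

0.6237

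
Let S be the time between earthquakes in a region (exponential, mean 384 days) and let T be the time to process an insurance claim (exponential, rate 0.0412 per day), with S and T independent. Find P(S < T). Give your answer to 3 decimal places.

λ_1 = 1/384 = 0.00260417, λ_2 = 0.0412.
For independent exponentials, P(S < T) = λ_1/(λ_1+λ_2) = 0.00260417/0.0438042 ≈ 0.059.

0.059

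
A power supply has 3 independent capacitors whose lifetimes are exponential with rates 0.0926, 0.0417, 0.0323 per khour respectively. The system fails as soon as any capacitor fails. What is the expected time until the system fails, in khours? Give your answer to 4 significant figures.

The time to first failure is exponential with rate Σλ = 0.0926 + 0.0417 + 0.0323 = 0.1666.
E[min] = 1/Σλ = 1/0.1666 = 6.0024 khours.

6.002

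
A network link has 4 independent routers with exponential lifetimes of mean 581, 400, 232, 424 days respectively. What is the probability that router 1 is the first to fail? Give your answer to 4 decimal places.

0.1581

Rates: λ_i = 1/mean_i → 0.00172117, 0.0025, 0.00431034, 0.00235849; Σλ = 0.01089.
P(router 1 first) = λ_1/Σλ = 0.00172117/0.01089 ≈ 0.1581.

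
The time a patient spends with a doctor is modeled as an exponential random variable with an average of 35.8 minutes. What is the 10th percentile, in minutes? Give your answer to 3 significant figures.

3.77

The rate is λ = 1/35.8 = 0.027933 per minute.
Set 1 − e^(−λt) = 0.1, so t = −ln(0.9)/λ = 0.10536/0.027933 ≈ 3.77191 minutes.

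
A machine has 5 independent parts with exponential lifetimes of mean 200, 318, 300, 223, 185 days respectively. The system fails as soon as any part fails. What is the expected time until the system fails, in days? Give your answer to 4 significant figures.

46.80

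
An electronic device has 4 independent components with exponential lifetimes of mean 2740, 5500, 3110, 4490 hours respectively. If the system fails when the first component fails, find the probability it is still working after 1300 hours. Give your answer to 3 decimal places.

The first failure time is exponential with rate Σλ_i = 1/2740 + 1/5500 + 1/3110 + 1/4490 = 0.00109104 per hour.
P(min > 1300) = e^(−0.00109104·1300) = e^(−1.4184) ≈ 0.242.

0.242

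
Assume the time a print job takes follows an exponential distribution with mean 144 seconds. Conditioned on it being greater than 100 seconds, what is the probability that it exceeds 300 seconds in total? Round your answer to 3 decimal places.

The rate is λ = 1/144 = 0.00694444 per second.
By the memoryless property, P(X > 100+200 | X > 100) = P(X > 200).
P(X > 200) = e^(−1.3889) ≈ 0.249.

0.249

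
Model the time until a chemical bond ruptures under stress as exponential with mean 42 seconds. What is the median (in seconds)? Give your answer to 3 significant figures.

The rate is λ = 1/42 = 0.0238095 per second.
Set 1 − e^(−λt) = 0.5, so t = −ln(0.5)/λ = 0.69315/0.0238095 ≈ 29.1122 seconds.

29.1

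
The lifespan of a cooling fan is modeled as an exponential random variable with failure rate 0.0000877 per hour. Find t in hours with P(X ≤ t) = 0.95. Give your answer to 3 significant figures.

34200

Set 1 − e^(−λt) = 0.95, so t = −ln(0.05)/λ = 2.9957/0.0000877 ≈ 34158.9 hours.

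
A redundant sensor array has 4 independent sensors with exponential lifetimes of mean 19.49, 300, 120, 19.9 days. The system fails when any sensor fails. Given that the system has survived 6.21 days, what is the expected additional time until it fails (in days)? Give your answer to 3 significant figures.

First-failure rate Σλ = 1/19.49 + 1/300 + 1/120 + 1/19.9 = 0.113226.
By memorylessness the expected residual is 1/Σλ = 8.83187 days, regardless of the 6.21 already elapsed.

8.83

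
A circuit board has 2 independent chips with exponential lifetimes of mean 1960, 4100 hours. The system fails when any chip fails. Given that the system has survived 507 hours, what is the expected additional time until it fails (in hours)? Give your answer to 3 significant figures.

1330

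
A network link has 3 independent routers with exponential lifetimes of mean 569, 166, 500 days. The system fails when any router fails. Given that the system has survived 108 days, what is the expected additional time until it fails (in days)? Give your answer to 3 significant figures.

102

First-failure rate Σλ = 1/569 + 1/166 + 1/500 = 0.00978157.
By memorylessness the expected residual is 1/Σλ = 102.233 days, regardless of the 108 already elapsed.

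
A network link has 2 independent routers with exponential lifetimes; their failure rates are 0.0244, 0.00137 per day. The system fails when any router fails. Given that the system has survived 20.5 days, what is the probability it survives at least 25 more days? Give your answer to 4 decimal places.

0.5251

Time to first failure ~ Exp(Σλ) with Σλ = 0.02577.
By memorylessness, P(T > 20.5+25 | T > 20.5) = P(T > 25) = e^(−0.02577·25) ≈ 0.5251.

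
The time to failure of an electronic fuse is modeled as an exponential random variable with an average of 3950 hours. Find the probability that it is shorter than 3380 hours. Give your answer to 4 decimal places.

The rate is λ = 1/3950 = 0.000253165 per hour.
P(X ≤ 3380) = 1 − e^(−λ·3380) = 1 − e^(−0.8557) ≈ 0.5750.

0.5750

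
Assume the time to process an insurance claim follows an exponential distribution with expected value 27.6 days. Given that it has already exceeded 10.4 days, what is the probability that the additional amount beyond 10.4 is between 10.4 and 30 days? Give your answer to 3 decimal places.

0.349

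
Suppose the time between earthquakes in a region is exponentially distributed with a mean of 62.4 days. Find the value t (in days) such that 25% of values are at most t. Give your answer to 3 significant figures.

18.0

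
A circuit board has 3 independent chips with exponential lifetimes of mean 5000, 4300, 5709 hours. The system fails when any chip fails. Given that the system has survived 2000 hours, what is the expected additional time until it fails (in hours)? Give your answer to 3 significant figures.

1650

First-failure rate Σλ = 1/5000 + 1/4300 + 1/5709 = 0.00060772.
By memorylessness the expected residual is 1/Σλ = 1645.49 hours, regardless of the 2000 already elapsed.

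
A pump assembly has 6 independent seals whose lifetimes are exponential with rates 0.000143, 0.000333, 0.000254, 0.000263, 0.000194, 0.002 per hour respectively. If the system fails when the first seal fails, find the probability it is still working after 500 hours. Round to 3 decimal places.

The time to first failure is exponential with rate Σλ = 0.000143 + 0.000333 + 0.000254 + 0.000263 + 0.000194 + 0.002 = 0.003187.
P(min > 500) = e^(−0.003187·500) = e^(−1.5935) ≈ 0.203.

0.203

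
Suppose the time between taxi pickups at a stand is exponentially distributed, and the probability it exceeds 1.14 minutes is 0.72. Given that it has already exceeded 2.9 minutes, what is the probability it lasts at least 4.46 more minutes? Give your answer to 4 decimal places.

From e^(−λ·1.14) = 0.72, λ = −ln(0.72)/1.14 = 0.288161.
Memoryless: P(X > 2.9+4.46 | X > 2.9) = P(X > 4.46) = e^(−0.288161·4.46) ≈ 0.2766.

0.2766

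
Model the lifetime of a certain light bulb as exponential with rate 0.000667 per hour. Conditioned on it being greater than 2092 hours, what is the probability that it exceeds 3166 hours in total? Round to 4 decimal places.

0.4885

The exponential is memoryless, so the remaining time is again Exp(λ): the condition X > 2092 is irrelevant.
P(X > 1074) = e^(−0.71636) ≈ 0.4885.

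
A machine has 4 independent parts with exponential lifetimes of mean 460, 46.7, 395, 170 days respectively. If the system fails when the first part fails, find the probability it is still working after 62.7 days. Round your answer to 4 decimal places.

0.1345

The first failure time is exponential with rate Σλ_i = 1/460 + 1/46.7 + 1/395 + 1/170 = 0.0320012 per day.
P(min > 62.7) = e^(−0.0320012·62.7) = e^(−2.0065) ≈ 0.1345.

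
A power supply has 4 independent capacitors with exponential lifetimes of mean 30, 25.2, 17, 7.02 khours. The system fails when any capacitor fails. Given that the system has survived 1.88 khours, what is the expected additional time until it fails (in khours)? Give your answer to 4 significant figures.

3.646

First-failure rate Σλ = 1/30 + 1/25.2 + 1/17 + 1/7.02 = 0.27429.
By memorylessness the expected residual is 1/Σλ = 3.64578 khours, regardless of the 1.88 already elapsed.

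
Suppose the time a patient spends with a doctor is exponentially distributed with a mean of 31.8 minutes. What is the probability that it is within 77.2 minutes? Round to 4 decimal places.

0.9118

The rate is λ = 1/31.8 = 0.0314465 per minute.
P(X ≤ 77.2) = 1 − e^(−λ·77.2) = 1 − e^(−2.4277) ≈ 0.9118.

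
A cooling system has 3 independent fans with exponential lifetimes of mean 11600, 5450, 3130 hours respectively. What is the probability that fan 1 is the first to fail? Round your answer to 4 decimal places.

Rates: λ_i = 1/mean_i → 0.0000862069, 0.000183486, 0.000319489; Σλ = 0.000589182.
P(fan 1 first) = λ_1/Σλ = 0.0000862069/0.000589182 ≈ 0.1463.

0.1463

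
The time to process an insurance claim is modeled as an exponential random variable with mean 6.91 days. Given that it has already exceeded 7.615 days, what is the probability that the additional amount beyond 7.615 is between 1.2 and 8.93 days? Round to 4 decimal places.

The rate is λ = 1/6.91 = 0.144718 per day.
Memoryless: the residual past 7.615 is again Exp(λ).
P(1.2 < residual < 8.93) = e^(−λ·1.2) − e^(−λ·8.93) = 0.84058 − 0.27463 ≈ 0.5660.

0.5660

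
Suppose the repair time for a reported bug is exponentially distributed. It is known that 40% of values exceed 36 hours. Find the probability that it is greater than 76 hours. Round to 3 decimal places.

0.145

e^(−λ·36) = 0.40 ⇒ λ = −ln(0.40)/36 = 0.0254525.
P(X > 76) = e^(−0.0254525·76) = e^(−1.9344) ≈ 0.145.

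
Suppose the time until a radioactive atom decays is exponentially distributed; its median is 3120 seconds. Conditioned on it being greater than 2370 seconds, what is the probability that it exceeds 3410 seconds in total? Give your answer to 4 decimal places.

0.7937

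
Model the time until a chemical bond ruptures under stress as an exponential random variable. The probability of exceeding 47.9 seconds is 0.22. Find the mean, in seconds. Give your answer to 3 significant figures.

e^(−λ·47.9) = 0.22 ⇒ λ = −ln(0.22)/47.9 = 0.0316102.
Mean = 1/λ = 31.6354 seconds.

31.6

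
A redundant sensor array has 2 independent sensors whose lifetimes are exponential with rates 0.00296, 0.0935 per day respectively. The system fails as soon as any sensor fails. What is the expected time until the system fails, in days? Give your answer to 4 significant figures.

The time to first failure is exponential with rate Σλ = 0.00296 + 0.0935 = 0.09646.
E[min] = 1/Σλ = 1/0.09646 = 10.367 days.

10.37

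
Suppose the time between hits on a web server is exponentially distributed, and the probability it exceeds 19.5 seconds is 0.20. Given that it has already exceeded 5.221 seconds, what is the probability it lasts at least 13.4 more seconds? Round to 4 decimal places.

From e^(−λ·19.5) = 0.20, λ = −ln(0.20)/19.5 = 0.0825353.
Memoryless: P(X > 5.221+13.4 | X > 5.221) = P(X > 13.4) = e^(−0.0825353·13.4) ≈ 0.3309.

0.3309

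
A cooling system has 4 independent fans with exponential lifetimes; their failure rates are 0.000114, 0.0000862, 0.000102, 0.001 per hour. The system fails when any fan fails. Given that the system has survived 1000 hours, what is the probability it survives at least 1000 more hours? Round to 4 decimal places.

0.2719

Time to first failure ~ Exp(Σλ) with Σλ = 0.0013022.
By memorylessness, P(T > 1000+1000 | T > 1000) = P(T > 1000) = e^(−0.0013022·1000) ≈ 0.2719.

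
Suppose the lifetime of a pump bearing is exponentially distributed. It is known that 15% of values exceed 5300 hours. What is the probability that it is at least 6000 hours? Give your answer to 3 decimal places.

0.117

e^(−λ·5300) = 0.15 ⇒ λ = −ln(0.15)/5300 = 0.000357947.
P(X > 6000) = e^(−0.000357947·6000) = e^(−2.1477) ≈ 0.117.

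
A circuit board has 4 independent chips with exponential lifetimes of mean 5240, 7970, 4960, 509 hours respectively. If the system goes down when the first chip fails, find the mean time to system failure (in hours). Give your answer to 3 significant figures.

The first failure time is exponential with rate Σλ_i = 1/5240 + 1/7970 + 1/4960 + 1/509 = 0.00248256 per hour.
E[min] = 1/Σλ = 1/0.00248256 = 402.81 hours.

403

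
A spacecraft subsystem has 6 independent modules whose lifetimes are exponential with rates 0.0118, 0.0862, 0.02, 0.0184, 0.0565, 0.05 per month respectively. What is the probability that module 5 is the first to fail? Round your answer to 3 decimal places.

The time to first failure is exponential with rate Σλ = 0.0118 + 0.0862 + 0.02 + 0.0184 + 0.0565 + 0.05 = 0.2429.
P(module 5 first) = λ_5/Σλ = 0.0565/0.2429 ≈ 0.233.

0.233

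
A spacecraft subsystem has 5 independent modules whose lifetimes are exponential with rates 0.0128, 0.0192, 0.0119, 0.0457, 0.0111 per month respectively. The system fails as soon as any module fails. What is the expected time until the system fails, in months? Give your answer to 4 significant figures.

9.930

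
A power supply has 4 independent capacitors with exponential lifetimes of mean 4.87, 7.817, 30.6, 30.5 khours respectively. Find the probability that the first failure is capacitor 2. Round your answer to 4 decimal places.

0.3208

Rates: λ_i = 1/mean_i → 0.205339, 0.127926, 0.0326797, 0.0327869; Σλ = 0.398732.
P(capacitor 2 first) = λ_2/Σλ = 0.127926/0.398732 ≈ 0.3208.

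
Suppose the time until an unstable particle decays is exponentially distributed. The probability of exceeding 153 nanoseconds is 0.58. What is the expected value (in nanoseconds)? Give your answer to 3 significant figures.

281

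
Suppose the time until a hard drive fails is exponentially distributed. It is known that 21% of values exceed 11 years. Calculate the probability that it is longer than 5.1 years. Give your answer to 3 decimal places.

0.485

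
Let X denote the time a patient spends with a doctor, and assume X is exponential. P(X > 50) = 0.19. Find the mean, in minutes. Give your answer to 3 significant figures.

30.1

e^(−λ·50) = 0.19 ⇒ λ = −ln(0.19)/50 = 0.0332146.
Mean = 1/λ = 30.1072 minutes.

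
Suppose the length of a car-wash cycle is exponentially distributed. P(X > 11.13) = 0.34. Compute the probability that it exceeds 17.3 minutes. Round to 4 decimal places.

0.1870

e^(−λ·11.13) = 0.34 ⇒ λ = −ln(0.34)/11.13 = 0.0969281.
P(X > 17.3) = e^(−0.0969281·17.3) = e^(−1.6769) ≈ 0.1870.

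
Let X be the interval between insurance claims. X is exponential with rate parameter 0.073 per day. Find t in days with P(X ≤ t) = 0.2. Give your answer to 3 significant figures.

Set 1 − e^(−λt) = 0.2, so t = −ln(0.8)/λ = 0.22314/0.073 ≈ 3.05676 days.

3.06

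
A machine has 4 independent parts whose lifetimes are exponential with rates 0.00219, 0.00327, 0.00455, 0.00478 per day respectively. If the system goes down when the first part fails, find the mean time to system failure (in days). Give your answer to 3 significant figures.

67.6

The time to first failure is exponential with rate Σλ = 0.00219 + 0.00327 + 0.00455 + 0.00478 = 0.01479.
E[min] = 1/Σλ = 1/0.01479 = 67.6133 days.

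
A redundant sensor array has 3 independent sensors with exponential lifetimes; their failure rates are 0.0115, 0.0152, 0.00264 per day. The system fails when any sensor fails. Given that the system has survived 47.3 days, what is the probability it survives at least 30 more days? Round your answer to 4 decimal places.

Time to first failure ~ Exp(Σλ) with Σλ = 0.02934.
By memorylessness, P(T > 47.3+30 | T > 47.3) = P(T > 30) = e^(−0.02934·30) ≈ 0.4147.

0.4147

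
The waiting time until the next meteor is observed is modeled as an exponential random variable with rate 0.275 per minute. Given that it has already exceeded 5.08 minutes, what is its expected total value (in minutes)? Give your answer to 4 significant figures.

8.716

By memorylessness, E[X | X > 5.08] = 5.08 + 1/λ = 5.08 + 3.63636 = 8.71636 minutes.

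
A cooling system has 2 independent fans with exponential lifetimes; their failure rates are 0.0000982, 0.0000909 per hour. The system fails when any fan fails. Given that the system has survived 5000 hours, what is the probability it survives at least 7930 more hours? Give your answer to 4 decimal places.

Time to first failure ~ Exp(Σλ) with Σλ = 0.0001891.
By memorylessness, P(T > 5000+7930 | T > 5000) = P(T > 7930) = e^(−0.0001891·7930) ≈ 0.2232.

0.2232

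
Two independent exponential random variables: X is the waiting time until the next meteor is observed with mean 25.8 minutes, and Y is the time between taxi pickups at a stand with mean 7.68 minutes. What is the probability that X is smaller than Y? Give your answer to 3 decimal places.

λ_1 = 1/25.8 = 0.0387597, λ_2 = 1/7.68 = 0.130208.
For independent exponentials, P(X < Y) = λ_1/(λ_1+λ_2) = 0.0387597/0.168968 ≈ 0.229.

0.229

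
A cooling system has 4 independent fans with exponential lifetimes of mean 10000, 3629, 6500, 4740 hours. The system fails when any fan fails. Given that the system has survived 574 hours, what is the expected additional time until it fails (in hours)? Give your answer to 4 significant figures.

First-failure rate Σλ = 1/10000 + 1/3629 + 1/6500 + 1/4740 = 0.000740375.
By memorylessness the expected residual is 1/Σλ = 1350.67 hours, regardless of the 574 already elapsed.

1351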